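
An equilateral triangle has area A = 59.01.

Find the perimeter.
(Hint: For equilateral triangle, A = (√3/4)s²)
A = (√3/4)s²  ⇒  s² = 4A/√3 = 4·59.01/√3 = 236.04/1.73205 ≈ 136.278
s ≈ √136.278 ≈ 11.6738
Perimeter = 3s ≈ 3·11.6738 ≈ 35.0214

Perimeter = 35.02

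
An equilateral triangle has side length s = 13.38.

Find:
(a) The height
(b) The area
(a) The height splits the triangle into two 30-60-90 halves: h = s·√3/2 = 13.38·1.73205/2 ≈ 23.1748/2 ≈ 11.5874
(b) Area = (√3/4)·s² = (√3/4)·13.38² = (√3/4)·179.0244 ≈ 0.433013·179.0244 ≈ 77.5198

Height = 11.59, Area = 77.52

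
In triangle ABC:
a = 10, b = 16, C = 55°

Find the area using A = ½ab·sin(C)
A = ½·a·b·sin(C) = ½·10·16·sin(55°)
sin(55°) ≈ 0.819152
A ≈ ½·160·0.819152 = 80·0.819152 ≈ 65.5322

Area = 65.53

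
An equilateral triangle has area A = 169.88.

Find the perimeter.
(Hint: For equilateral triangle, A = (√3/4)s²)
A = (√3/4)s²  ⇒  s² = 4A/√3 = 4·169.88/√3 = 679.52/1.73205 ≈ 392.321
s ≈ √392.321 ≈ 19.8071
Perimeter = 3s ≈ 3·19.8071 ≈ 59.4213

Perimeter = 59.42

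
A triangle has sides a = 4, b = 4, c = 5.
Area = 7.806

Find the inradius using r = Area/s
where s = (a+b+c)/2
s = (4 + 4 + 5)/2 = 13/2 = 6.5
r = Area/s = 7.806/6.5 ≈ 1.20092

r = 1.201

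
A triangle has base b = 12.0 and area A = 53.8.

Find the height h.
A = ½·b·h  ⇒  h = 2A/b = 2·53.8/12.0 = 107.6/12.0 ≈ 8.96667

h = 8.967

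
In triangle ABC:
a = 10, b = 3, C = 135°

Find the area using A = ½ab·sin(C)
A = ½·a·b·sin(C) = ½·10·3·sin(135°)
sin(135°) ≈ 0.707107
A ≈ ½·30·0.707107 = 15·0.707107 ≈ 10.6066

Area = 10.61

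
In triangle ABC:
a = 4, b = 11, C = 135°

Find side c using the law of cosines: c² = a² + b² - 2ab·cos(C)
c² = 4² + 11² − 2·4·11·cos(135°)
cos(135°) ≈ -0.707107
c² ≈ 16 + 121 − 88·(-0.707107) ≈ 137 + 62.2254 ≈ 199.225
c ≈ √199.225 ≈ 14.1147

c = 14.11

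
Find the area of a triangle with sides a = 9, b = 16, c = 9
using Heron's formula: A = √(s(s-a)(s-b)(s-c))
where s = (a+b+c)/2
s = (9 + 16 + 9)/2 = 34/2 = 17
s − a = 8, s − b = 1, s − c = 8
s(s−a)(s−b)(s−c) = 17·8·1·8 = 1088
Area = √1088 ≈ 32.9848

s = 17.0, Area = 32.98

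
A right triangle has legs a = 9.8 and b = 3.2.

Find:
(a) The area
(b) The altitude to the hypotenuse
(a) The legs are perpendicular, so Area = ½·a·b = ½·9.8·3.2 = ½·31.36 = 15.68
(b) Hypotenuse c = √(a² + b²) = √(96.04 + 10.24) = √106.28 ≈ 10.3092
    Area = ½·c·h_c  ⇒  h_c = 2·Area/c = 31.36/10.3092 ≈ 3.04194

Area = 15.68, h_c = 3.042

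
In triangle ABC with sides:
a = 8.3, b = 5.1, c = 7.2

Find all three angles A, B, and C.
Law of cosines for each angle (a² = 68.89, b² = 26.01, c² = 51.84):
cos(A) = (b² + c² − a²)/(2bc) = (26.01 + 51.84 − 68.89)/(2·5.1·7.2) = 8.96/73.44 ≈ 0.122004  ⇒  A ≈ 82.9922°
cos(B) = (a² + c² − b²)/(2ac) = (68.89 + 51.84 − 26.01)/(2·8.3·7.2) = 94.72/119.52 ≈ 0.792503  ⇒  B ≈ 37.5799°
cos(C) = (a² + b² − c²)/(2ab) = (68.89 + 26.01 − 51.84)/(2·8.3·5.1) = 43.06/84.66 ≈ 0.508623  ⇒  C ≈ 59.4279°
Check: A + B + C ≈ 180°

A = 82.99°, B = 37.58°, C = 59.43°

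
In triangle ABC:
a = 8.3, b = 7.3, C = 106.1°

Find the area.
Two sides and the included angle (SAS): A = ½·a·b·sin(C) = ½·8.3·7.3·sin(106.1°)
sin(106.1°) ≈ 0.960779
A ≈ ½·60.59·0.960779 = 30.295·0.960779 ≈ 29.1068

Area = 29.11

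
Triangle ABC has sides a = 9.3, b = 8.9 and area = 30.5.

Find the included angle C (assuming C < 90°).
Area = ½·a·b·sin(C)  ⇒  sin(C) = 2·Area/(a·b) = 2·30.5/(9.3·8.9) = 61/82.77 ≈ 0.736982
C = arcsin(0.736982) ≈ 47.475° (taking the acute solution since C < 90°)

C = 47.47°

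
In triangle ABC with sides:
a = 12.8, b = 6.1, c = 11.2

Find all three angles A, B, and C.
Law of cosines for each angle (a² = 163.84, b² = 37.21, c² = 125.44):
cos(A) = (b² + c² − a²)/(2bc) = (37.21 + 125.44 − 163.84)/(2·6.1·11.2) = -1.19/136.64 ≈ -0.00870902  ⇒  A ≈ 90.499°
cos(B) = (a² + c² − b²)/(2ac) = (163.84 + 125.44 − 37.21)/(2·12.8·11.2) = 252.07/286.72 ≈ 0.87915  ⇒  B ≈ 28.46°
cos(C) = (a² + b² − c²)/(2ab) = (163.84 + 37.21 − 125.44)/(2·12.8·6.1) = 75.61/156.16 ≈ 0.484183  ⇒  C ≈ 61.041°
Check: A + B + C ≈ 180°

A = 90.5°, B = 28.46°, C = 61.04°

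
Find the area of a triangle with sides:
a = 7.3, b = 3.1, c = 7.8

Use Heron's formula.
s = (7.3 + 3.1 + 7.8)/2 = 18.2/2 = 9.1
s − a = 1.8, s − b = 6, s − c = 1.3
s(s−a)(s−b)(s−c) = 9.1·1.8·6·1.3 ≈ 127.764
Area = √127.764 ≈ 11.3033

Area = 11.3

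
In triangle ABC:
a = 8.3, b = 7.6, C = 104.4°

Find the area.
Two sides and the included angle (SAS): A = ½·a·b·sin(C) = ½·8.3·7.6·sin(104.4°)
sin(104.4°) ≈ 0.968583
A ≈ ½·63.08·0.968583 = 31.54·0.968583 ≈ 30.5491

Area = 30.55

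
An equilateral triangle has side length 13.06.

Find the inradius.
r = Area/s with s the semi-perimeter.
Area = (√3/4)·13.06² = (√3/4)·170.5636 ≈ 0.433013·170.5636 ≈ 73.8562
s = 3·13.06/2 = 19.59
r ≈ 73.8562/19.59 ≈ 3.7701
(Equivalently r = side/(2√3) = 13.06/3.4641 ≈ 3.7701.)

r = 3.77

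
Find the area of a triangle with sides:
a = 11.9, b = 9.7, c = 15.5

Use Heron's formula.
s = (11.9 + 9.7 + 15.5)/2 = 37.1/2 = 18.55
s − a = 6.65, s − b = 8.85, s − c = 3.05
s(s−a)(s−b)(s−c) = 18.55·6.65·8.85·3.05 ≈ 3329.73
Area = √3329.73 ≈ 57.7038

Area = 57.7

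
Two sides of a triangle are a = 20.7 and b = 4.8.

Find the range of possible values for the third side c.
Triangle inequality: |a − b| < c < a + b
|a − b| = |20.7 − 4.8| = 15.9
a + b = 20.7 + 4.8 = 25.5

15.9 < c < 25.5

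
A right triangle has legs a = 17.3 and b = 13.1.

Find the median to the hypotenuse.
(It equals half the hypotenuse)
Hypotenuse c = √(a² + b²) = √(299.29 + 171.61) = √470.9 ≈ 21.7002
Median to hypotenuse = c/2 ≈ 21.7002/2 ≈ 10.8501

Median = 10.85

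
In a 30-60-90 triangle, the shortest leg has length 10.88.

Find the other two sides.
In a 30-60-90 triangle the sides are in ratio 1 : √3 : 2 (short leg : long leg : hypotenuse).
Long leg = 10.88·√3 ≈ 10.88·1.73205 ≈ 18.8447
Hypotenuse = 2·10.88 = 21.76

Long leg = 10.88√3 = 18.84, Hypotenuse = 21.76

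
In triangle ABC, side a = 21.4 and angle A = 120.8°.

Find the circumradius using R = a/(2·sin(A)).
R = a/(2·sin(A)) = 21.4/(2·sin(120.8°))
sin(120.8°) ≈ 0.85896
R ≈ 21.4/(2·0.85896) = 21.4/1.71792 ≈ 12.4569

R = 12.46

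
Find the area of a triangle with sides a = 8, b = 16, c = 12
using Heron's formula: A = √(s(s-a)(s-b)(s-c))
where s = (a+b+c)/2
s = (8 + 16 + 12)/2 = 36/2 = 18
s − a = 10, s − b = 2, s − c = 6
s(s−a)(s−b)(s−c) = 18·10·2·6 = 2160
Area = √2160 ≈ 46.4758

s = 18.0, Area = 46.48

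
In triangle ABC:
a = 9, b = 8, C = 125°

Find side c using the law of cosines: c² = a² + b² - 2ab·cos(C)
c² = 9² + 8² − 2·9·8·cos(125°)
cos(125°) ≈ -0.573576
c² ≈ 81 + 64 − 144·(-0.573576) ≈ 145 + 82.595 ≈ 227.595
c ≈ √227.595 ≈ 15.0863

c = 15.09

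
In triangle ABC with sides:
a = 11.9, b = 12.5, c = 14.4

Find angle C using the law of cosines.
c² = a² + b² − 2ab·cos(C)  ⇒  cos(C) = (a² + b² − c²)/(2ab)
cos(C) = (11.9² + 12.5² − 14.4²)/(2·11.9·12.5) = (141.61 + 156.25 − 207.36)/297.5 = 90.5/297.5 ≈ 0.304202
C = arccos(0.304202) ≈ 72.2899°

C = 72.29°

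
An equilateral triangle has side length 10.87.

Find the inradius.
r = Area/s with s the semi-perimeter.
Area = (√3/4)·10.87² = (√3/4)·118.1569 ≈ 0.433013·118.1569 ≈ 51.1634
s = 3·10.87/2 = 16.305
r ≈ 51.1634/16.305 ≈ 3.1379
(Equivalently r = side/(2√3) = 10.87/3.4641 ≈ 3.1379.)

r = 3.138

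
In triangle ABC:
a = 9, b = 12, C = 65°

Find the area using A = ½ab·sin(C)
A = ½·a·b·sin(C) = ½·9·12·sin(65°)
sin(65°) ≈ 0.906308
A ≈ ½·108·0.906308 = 54·0.906308 ≈ 48.9406

Area = 48.94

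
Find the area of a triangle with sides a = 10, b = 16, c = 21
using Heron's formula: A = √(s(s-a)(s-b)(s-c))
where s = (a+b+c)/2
s = (10 + 16 + 21)/2 = 47/2 = 23.5
s − a = 13.5, s − b = 7.5, s − c = 2.5
s(s−a)(s−b)(s−c) = 23.5·13.5·7.5·2.5 = 5948.4375
Area = √5948.4375 ≈ 77.1261

s = 23.5, Area = 77.13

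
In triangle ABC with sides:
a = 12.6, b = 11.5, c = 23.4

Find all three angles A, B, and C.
Law of cosines for each angle (a² = 158.76, b² = 132.25, c² = 547.56):
cos(A) = (b² + c² − a²)/(2bc) = (132.25 + 547.56 − 158.76)/(2·11.5·23.4) = 521.05/538.2 ≈ 0.968135  ⇒  A ≈ 14.503°
cos(B) = (a² + c² − b²)/(2ac) = (158.76 + 547.56 − 132.25)/(2·12.6·23.4) = 574.07/589.68 ≈ 0.973528  ⇒  B ≈ 13.2128°
cos(C) = (a² + b² − c²)/(2ab) = (158.76 + 132.25 − 547.56)/(2·12.6·11.5) = -256.55/289.8 ≈ -0.885266  ⇒  C ≈ 152.284°
Check: A + B + C ≈ 180°

A = 14.5°, B = 13.21°, C = 152.3°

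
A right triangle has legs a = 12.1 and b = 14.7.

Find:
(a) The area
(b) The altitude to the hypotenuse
(a) The legs are perpendicular, so Area = ½·a·b = ½·12.1·14.7 = ½·177.87 = 88.935
(b) Hypotenuse c = √(a² + b²) = √(146.41 + 216.09) = √362.5 ≈ 19.0394
    Area = ½·c·h_c  ⇒  h_c = 2·Area/c = 177.87/19.0394 ≈ 9.34219

Area = 88.935, h_c = 9.342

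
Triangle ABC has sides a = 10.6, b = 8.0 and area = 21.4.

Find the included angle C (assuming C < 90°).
Area = ½·a·b·sin(C)  ⇒  sin(C) = 2·Area/(a·b) = 2·21.4/(10.6·8.0) = 42.8/84.8 ≈ 0.504717
C = arcsin(0.504717) ≈ 30.3126° (taking the acute solution since C < 90°)

C = 30.31°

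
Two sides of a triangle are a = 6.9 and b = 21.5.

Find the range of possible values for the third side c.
Triangle inequality: |a − b| < c < a + b
|a − b| = |6.9 − 21.5| = 14.6
a + b = 6.9 + 21.5 = 28.4

14.6 < c < 28.4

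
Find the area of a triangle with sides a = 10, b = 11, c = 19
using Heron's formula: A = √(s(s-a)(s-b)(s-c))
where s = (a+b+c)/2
s = (10 + 11 + 19)/2 = 40/2 = 20
s − a = 10, s − b = 9, s − c = 1
s(s−a)(s−b)(s−c) = 20·10·9·1 = 1800
Area = √1800 ≈ 42.4264

s = 20.0, Area = 42.43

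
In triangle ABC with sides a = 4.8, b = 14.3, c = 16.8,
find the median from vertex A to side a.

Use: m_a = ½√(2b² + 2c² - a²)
m_a = ½√(2·14.3² + 2·16.8² − 4.8²) = ½√(2·204.49 + 2·282.24 − 23.04) = ½√(408.98 + 564.48 − 23.04) = ½√950.42
√950.42 ≈ 30.8289, so m_a ≈ 15.4144

m_a = 15.41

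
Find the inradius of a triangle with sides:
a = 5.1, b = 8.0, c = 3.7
r = Area/s where s is the semi-perimeter.
s = (5.1 + 8.0 + 3.7)/2 = 16.8/2 = 8.4
Area = √(s(s−a)(s−b)(s−c)) = √(8.4·3.3·0.4·4.7) ≈ √52.1136 ≈ 7.21897
r ≈ 7.21897/8.4 ≈ 0.859402

r = 0.8594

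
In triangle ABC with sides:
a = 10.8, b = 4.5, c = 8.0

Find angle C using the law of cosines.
c² = a² + b² − 2ab·cos(C)  ⇒  cos(C) = (a² + b² − c²)/(2ab)
cos(C) = (10.8² + 4.5² − 8.0²)/(2·10.8·4.5) = (116.64 + 20.25 − 64)/97.2 = 72.89/97.2 ≈ 0.749897
C = arccos(0.749897) ≈ 41.4185°

C = 41.42°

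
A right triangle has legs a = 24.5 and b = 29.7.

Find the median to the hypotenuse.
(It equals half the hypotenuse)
Hypotenuse c = √(a² + b²) = √(600.25 + 882.09) = √1482.34 ≈ 38.5012
Median to hypotenuse = c/2 ≈ 38.5012/2 ≈ 19.2506

Median = 19.25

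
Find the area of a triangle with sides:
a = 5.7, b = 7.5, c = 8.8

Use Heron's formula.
s = (5.7 + 7.5 + 8.8)/2 = 22/2 = 11
s − a = 5.3, s − b = 3.5, s − c = 2.2
s(s−a)(s−b)(s−c) = 11·5.3·3.5·2.2 ≈ 448.91
Area = √448.91 ≈ 21.1875

Area = 21.19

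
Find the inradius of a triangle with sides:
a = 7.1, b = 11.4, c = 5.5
r = Area/s where s is the semi-perimeter.
s = (7.1 + 11.4 + 5.5)/2 = 24/2 = 12
Area = √(s(s−a)(s−b)(s−c)) = √(12·4.9·0.6·6.5) ≈ √229.32 ≈ 15.1433
r ≈ 15.1433/12 ≈ 1.26194

r = 1.262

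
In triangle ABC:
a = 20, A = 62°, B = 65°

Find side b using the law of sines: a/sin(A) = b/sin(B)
a/sin(A) = b/sin(B)  ⇒  b = a·sin(B)/sin(A) = 20·sin(65°)/sin(62°)
sin(65°) ≈ 0.906308, sin(62°) ≈ 0.882948
b ≈ 20·0.906308/0.882948 ≈ 18.1262/0.882948 ≈ 20.5291

b = 20.53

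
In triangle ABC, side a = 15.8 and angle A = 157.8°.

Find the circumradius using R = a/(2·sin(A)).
R = a/(2·sin(A)) = 15.8/(2·sin(157.8°))
sin(157.8°) ≈ 0.377841
R ≈ 15.8/(2·0.377841) = 15.8/0.755682 ≈ 20.9083

R = 20.91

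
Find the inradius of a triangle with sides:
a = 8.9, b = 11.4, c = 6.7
r = Area/s where s is the semi-perimeter.
s = (8.9 + 11.4 + 6.7)/2 = 27/2 = 13.5
Area = √(s(s−a)(s−b)(s−c)) = √(13.5·4.6·2.1·6.8) ≈ √886.788 ≈ 29.779
r ≈ 29.779/13.5 ≈ 2.20585

r = 2.206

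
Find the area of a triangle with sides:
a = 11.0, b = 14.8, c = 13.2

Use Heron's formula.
s = (11.0 + 14.8 + 13.2)/2 = 39/2 = 19.5
s − a = 8.5, s − b = 4.7, s − c = 6.3
s(s−a)(s−b)(s−c) = 19.5·8.5·4.7·6.3 ≈ 4907.86
Area = √4907.86 ≈ 70.0561

Area = 70.06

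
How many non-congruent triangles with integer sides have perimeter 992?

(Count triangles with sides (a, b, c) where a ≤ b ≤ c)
Let a ≤ b ≤ c with a + b + c = 992. The only binding inequality is a + b > c, i.e. 992 − c > c, so c < 992/2; and c ≥ 992/3 since c is the largest side.
So 331 ≤ c ≤ 495. For each c, b runs from ⌈(992 − c)/2⌉ up to c (then a = 992 − b − c satisfies 1 ≤ a ≤ b automatically), giving c − ⌈(992 − c)/2⌉ + 1 choices.
Summing over c: 1 + 3 + 4 + 6 + … + 246 + 247  (165 terms, c = 331, …, 495) = 20501
Check (closed form: nearest integer to p²/48 for even p, (p+3)²/48 for odd p): 992²/48 = 984064/48 ≈ 20501.33 → 20501

20501 triangles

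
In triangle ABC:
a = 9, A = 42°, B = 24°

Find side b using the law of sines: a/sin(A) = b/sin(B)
a/sin(A) = b/sin(B)  ⇒  b = a·sin(B)/sin(A) = 9·sin(24°)/sin(42°)
sin(24°) ≈ 0.406737, sin(42°) ≈ 0.669131
b ≈ 9·0.406737/0.669131 ≈ 3.66063/0.669131 ≈ 5.47073

b = 5.471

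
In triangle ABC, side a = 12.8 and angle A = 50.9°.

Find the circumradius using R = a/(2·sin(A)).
R = a/(2·sin(A)) = 12.8/(2·sin(50.9°))
sin(50.9°) ≈ 0.776046
R ≈ 12.8/(2·0.776046) = 12.8/1.55209 ≈ 8.24693

R = 8.247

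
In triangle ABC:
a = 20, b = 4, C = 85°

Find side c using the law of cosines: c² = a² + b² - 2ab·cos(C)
c² = 20² + 4² − 2·20·4·cos(85°)
cos(85°) ≈ 0.0871557
c² ≈ 400 + 16 − 160·(0.0871557) ≈ 416 − 13.9449 ≈ 402.055
c ≈ √402.055 ≈ 20.0513

c = 20.05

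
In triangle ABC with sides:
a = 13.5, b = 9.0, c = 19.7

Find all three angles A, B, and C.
Law of cosines for each angle (a² = 182.25, b² = 81, c² = 388.09):
cos(A) = (b² + c² − a²)/(2bc) = (81 + 388.09 − 182.25)/(2·9.0·19.7) = 286.84/354.6 ≈ 0.808911  ⇒  A ≈ 36.0103°
cos(B) = (a² + c² − b²)/(2ac) = (182.25 + 388.09 − 81)/(2·13.5·19.7) = 489.34/531.9 ≈ 0.919985  ⇒  B ≈ 23.0761°
cos(C) = (a² + b² − c²)/(2ab) = (182.25 + 81 − 388.09)/(2·13.5·9.0) = -124.84/243 ≈ -0.513745  ⇒  C ≈ 120.914°
Check: A + B + C ≈ 180°

A = 36.01°, B = 23.08°, C = 120.9°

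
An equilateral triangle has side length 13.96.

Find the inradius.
r = Area/s with s the semi-perimeter.
Area = (√3/4)·13.96² = (√3/4)·194.8816 ≈ 0.433013·194.8816 ≈ 84.3862
s = 3·13.96/2 = 20.94
r ≈ 84.3862/20.94 ≈ 4.0299
(Equivalently r = side/(2√3) = 13.96/3.4641 ≈ 4.0299.)

r = 4.03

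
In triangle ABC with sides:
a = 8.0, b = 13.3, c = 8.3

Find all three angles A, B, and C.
Law of cosines for each angle (a² = 64, b² = 176.89, c² = 68.89):
cos(A) = (b² + c² − a²)/(2bc) = (176.89 + 68.89 − 64)/(2·13.3·8.3) = 181.78/220.78 ≈ 0.823354  ⇒  A ≈ 34.5781°
cos(B) = (a² + c² − b²)/(2ac) = (64 + 68.89 − 176.89)/(2·8.0·8.3) = -44/132.8 ≈ -0.331325  ⇒  B ≈ 109.349°
cos(C) = (a² + b² − c²)/(2ab) = (64 + 176.89 − 68.89)/(2·8.0·13.3) = 172/212.8 ≈ 0.808271  ⇒  C ≈ 36.0727°
Check: A + B + C ≈ 180°

A = 34.58°, B = 109.3°, C = 36.07°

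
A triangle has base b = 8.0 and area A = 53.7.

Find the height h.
A = ½·b·h  ⇒  h = 2A/b = 2·53.7/8.0 = 107.4/8.0 ≈ 13.425

h = 13.43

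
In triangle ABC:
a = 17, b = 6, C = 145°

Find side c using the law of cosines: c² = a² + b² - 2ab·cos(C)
c² = 17² + 6² − 2·17·6·cos(145°)
cos(145°) ≈ -0.819152
c² ≈ 289 + 36 − 204·(-0.819152) ≈ 325 + 167.107 ≈ 492.107
c ≈ √492.107 ≈ 22.1835

c = 22.18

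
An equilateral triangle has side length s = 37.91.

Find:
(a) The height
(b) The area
(a) The height splits the triangle into two 30-60-90 halves: h = s·√3/2 = 37.91·1.73205/2 ≈ 65.662/2 ≈ 32.831
(b) Area = (√3/4)·s² = (√3/4)·37.91² = (√3/4)·1437.1681 ≈ 0.433013·1437.1681 ≈ 622.312

Height = 32.83, Area = 622.3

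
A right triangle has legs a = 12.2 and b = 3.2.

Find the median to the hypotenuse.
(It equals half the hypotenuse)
Hypotenuse c = √(a² + b²) = √(148.84 + 10.24) = √159.08 ≈ 12.6127
Median to hypotenuse = c/2 ≈ 12.6127/2 ≈ 6.30635

Median = 6.306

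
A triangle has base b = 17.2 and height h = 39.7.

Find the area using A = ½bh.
A = ½·b·h = ½·17.2·39.7 = ½·682.84 = 341.42

Area = 341.42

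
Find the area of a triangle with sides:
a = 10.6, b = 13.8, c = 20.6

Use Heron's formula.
s = (10.6 + 13.8 + 20.6)/2 = 45/2 = 22.5
s − a = 11.9, s − b = 8.7, s − c = 1.9
s(s−a)(s−b)(s−c) = 22.5·11.9·8.7·1.9 ≈ 4425.91
Area = √4425.91 ≈ 66.5275

Area = 66.53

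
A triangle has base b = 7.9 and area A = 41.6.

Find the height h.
A = ½·b·h  ⇒  h = 2A/b = 2·41.6/7.9 = 83.2/7.9 ≈ 10.5316

h = 10.53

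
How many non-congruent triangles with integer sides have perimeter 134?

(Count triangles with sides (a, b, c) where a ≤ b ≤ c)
Let a ≤ b ≤ c with a + b + c = 134. The only binding inequality is a + b > c, i.e. 134 − c > c, so c < 134/2; and c ≥ 134/3 since c is the largest side.
So 45 ≤ c ≤ 66. For each c, b runs from ⌈(134 − c)/2⌉ up to c (then a = 134 − b − c satisfies 1 ≤ a ≤ b automatically), giving c − ⌈(134 − c)/2⌉ + 1 choices.
Summing over c: 1 + 3 + 4 + 6 + … + 31 + 33  (22 terms, c = 45, …, 66) = 374
Check (closed form: nearest integer to p²/48 for even p, (p+3)²/48 for odd p): 134²/48 = 17956/48 ≈ 374.08 → 374

374 triangles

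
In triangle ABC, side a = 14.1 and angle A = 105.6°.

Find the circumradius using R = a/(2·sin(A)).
R = a/(2·sin(A)) = 14.1/(2·sin(105.6°))
sin(105.6°) ≈ 0.963163
R ≈ 14.1/(2·0.963163) = 14.1/1.92633 ≈ 7.31964

R = 7.32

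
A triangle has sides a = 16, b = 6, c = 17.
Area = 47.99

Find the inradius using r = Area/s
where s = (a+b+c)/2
s = (16 + 6 + 17)/2 = 39/2 = 19.5
r = Area/s = 47.99/19.5 ≈ 2.46103

r = 2.461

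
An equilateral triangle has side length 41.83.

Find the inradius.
r = Area/s with s the semi-perimeter.
Area = (√3/4)·41.83² = (√3/4)·1749.7489 ≈ 0.433013·1749.7489 ≈ 757.663
s = 3·41.83/2 = 62.745
r ≈ 757.663/62.745 ≈ 12.0753
(Equivalently r = side/(2√3) = 41.83/3.4641 ≈ 12.0753.)

r = 12.08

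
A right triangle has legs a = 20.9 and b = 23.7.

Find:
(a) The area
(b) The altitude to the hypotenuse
(a) The legs are perpendicular, so Area = ½·a·b = ½·20.9·23.7 = ½·495.33 = 247.665
(b) Hypotenuse c = √(a² + b²) = √(436.81 + 561.69) = √998.5 ≈ 31.5991
    Area = ½·c·h_c  ⇒  h_c = 2·Area/c = 495.33/31.5991 ≈ 15.6755

Area = 247.665, h_c = 15.68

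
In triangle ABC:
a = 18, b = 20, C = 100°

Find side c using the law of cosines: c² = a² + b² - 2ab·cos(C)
c² = 18² + 20² − 2·18·20·cos(100°)
cos(100°) ≈ -0.173648
c² ≈ 324 + 400 − 720·(-0.173648) ≈ 724 + 125.027 ≈ 849.027
c ≈ √849.027 ≈ 29.1381

c = 29.14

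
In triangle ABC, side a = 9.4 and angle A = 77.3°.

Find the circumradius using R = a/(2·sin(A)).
R = a/(2·sin(A)) = 9.4/(2·sin(77.3°))
sin(77.3°) ≈ 0.975535
R ≈ 9.4/(2·0.975535) = 9.4/1.95107 ≈ 4.81787

R = 4.818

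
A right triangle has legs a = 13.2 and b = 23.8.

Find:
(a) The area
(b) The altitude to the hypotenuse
(a) The legs are perpendicular, so Area = ½·a·b = ½·13.2·23.8 = ½·314.16 = 157.08
(b) Hypotenuse c = √(a² + b²) = √(174.24 + 566.44) = √740.68 ≈ 27.2154
    Area = ½·c·h_c  ⇒  h_c = 2·Area/c = 314.16/27.2154 ≈ 11.5434

Area = 157.08, h_c = 11.54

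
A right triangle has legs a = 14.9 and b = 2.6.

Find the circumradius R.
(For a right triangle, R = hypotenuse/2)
Hypotenuse c = √(a² + b²) = √(222.01 + 6.76) = √228.77 ≈ 15.1251
R = c/2 ≈ 15.1251/2 ≈ 7.56257

R = 7.563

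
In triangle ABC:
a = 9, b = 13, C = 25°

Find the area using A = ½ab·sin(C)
A = ½·a·b·sin(C) = ½·9·13·sin(25°)
sin(25°) ≈ 0.422618
A ≈ ½·117·0.422618 = 58.5·0.422618 ≈ 24.7232

Area = 24.72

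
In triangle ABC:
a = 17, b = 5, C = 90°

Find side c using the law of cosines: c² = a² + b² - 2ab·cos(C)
c² = 17² + 5² − 2·17·5·cos(90°)
cos(90°) ≈ 0
c² ≈ 289 + 25 − 170·(0) ≈ 314 − 0 ≈ 314
c ≈ √314 ≈ 17.72

c = 17.72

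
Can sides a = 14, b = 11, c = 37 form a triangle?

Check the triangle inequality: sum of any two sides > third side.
a + b vs c: 14 + 11 = 25 ≤ 37  ✗
a + c vs b: 14 + 37 = 51 > 11  ✓
b + c vs a: 11 + 37 = 48 > 14  ✓

No: 14 + 11 = 25 is not > 37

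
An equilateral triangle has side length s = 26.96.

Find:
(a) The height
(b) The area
(a) The height splits the triangle into two 30-60-90 halves: h = s·√3/2 = 26.96·1.73205/2 ≈ 46.6961/2 ≈ 23.348
(b) Area = (√3/4)·s² = (√3/4)·26.96² = (√3/4)·726.8416 ≈ 0.433013·726.8416 ≈ 314.732

Height = 23.35, Area = 314.7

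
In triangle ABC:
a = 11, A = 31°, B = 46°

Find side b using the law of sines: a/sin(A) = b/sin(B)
a/sin(A) = b/sin(B)  ⇒  b = a·sin(B)/sin(A) = 11·sin(46°)/sin(31°)
sin(46°) ≈ 0.71934, sin(31°) ≈ 0.515038
b ≈ 11·0.71934/0.515038 ≈ 7.91274/0.515038 ≈ 15.3634

b = 15.36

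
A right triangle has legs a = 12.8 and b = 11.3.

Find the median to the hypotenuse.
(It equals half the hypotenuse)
Hypotenuse c = √(a² + b²) = √(163.84 + 127.69) = √291.53 ≈ 17.0742
Median to hypotenuse = c/2 ≈ 17.0742/2 ≈ 8.53712

Median = 8.537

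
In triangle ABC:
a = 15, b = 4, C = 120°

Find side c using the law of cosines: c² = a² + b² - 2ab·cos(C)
c² = 15² + 4² − 2·15·4·cos(120°)
cos(120°) ≈ -0.5
c² ≈ 225 + 16 − 120·(-0.5) ≈ 241 + 60 ≈ 301
c ≈ √301 ≈ 17.3494

c = 17.35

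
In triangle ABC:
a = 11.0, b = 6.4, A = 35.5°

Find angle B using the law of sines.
a/sin(A) = b/sin(B)  ⇒  sin(B) = b·sin(A)/a = 6.4·sin(35.5°)/11.0
sin(35.5°) ≈ 0.580703
sin(B) ≈ 6.4·0.580703/11.0 ≈ 3.7165/11.0 ≈ 0.337864
B = arcsin(0.337864) ≈ 19.7468°
(Since b ≤ a we need B ≤ A, so the obtuse alternative 180° − 19.7468° ≈ 160.253° is rejected.)

B = 19.75°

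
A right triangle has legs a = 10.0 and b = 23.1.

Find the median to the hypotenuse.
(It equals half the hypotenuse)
Hypotenuse c = √(a² + b²) = √(100 + 533.61) = √633.61 ≈ 25.1716
Median to hypotenuse = c/2 ≈ 25.1716/2 ≈ 12.5858

Median = 12.59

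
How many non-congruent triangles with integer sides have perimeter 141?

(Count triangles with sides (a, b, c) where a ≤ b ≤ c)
Let a ≤ b ≤ c with a + b + c = 141. The only binding inequality is a + b > c, i.e. 141 − c > c, so c < 141/2; and c ≥ 141/3 since c is the largest side.
So 47 ≤ c ≤ 70. For each c, b runs from ⌈(141 − c)/2⌉ up to c (then a = 141 − b − c satisfies 1 ≤ a ≤ b automatically), giving c − ⌈(141 − c)/2⌉ + 1 choices.
Summing over c: 1 + 2 + 4 + 5 + … + 34 + 35  (24 terms, c = 47, …, 70) = 432
Check (closed form: nearest integer to p²/48 for even p, (p+3)²/48 for odd p): (141+3)²/48 = 144²/48 = 20736/48 ≈ 432.00 → 432

432 triangles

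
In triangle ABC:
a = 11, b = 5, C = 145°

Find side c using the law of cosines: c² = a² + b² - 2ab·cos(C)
c² = 11² + 5² − 2·11·5·cos(145°)
cos(145°) ≈ -0.819152
c² ≈ 121 + 25 − 110·(-0.819152) ≈ 146 + 90.1067 ≈ 236.107
c ≈ √236.107 ≈ 15.3658

c = 15.37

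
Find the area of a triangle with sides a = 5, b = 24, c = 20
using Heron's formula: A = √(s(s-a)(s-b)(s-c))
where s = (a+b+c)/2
s = (5 + 24 + 20)/2 = 49/2 = 24.5
s − a = 19.5, s − b = 0.5, s − c = 4.5
s(s−a)(s−b)(s−c) = 24.5·19.5·0.5·4.5 = 1074.9375
Area = √1074.9375 ≈ 32.7862

s = 24.5, Area = 32.79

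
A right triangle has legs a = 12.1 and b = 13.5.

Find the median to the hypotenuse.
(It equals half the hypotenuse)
Hypotenuse c = √(a² + b²) = √(146.41 + 182.25) = √328.66 ≈ 18.129
Median to hypotenuse = c/2 ≈ 18.129/2 ≈ 9.06449

Median = 9.064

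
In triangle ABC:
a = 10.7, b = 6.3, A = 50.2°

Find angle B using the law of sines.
a/sin(A) = b/sin(B)  ⇒  sin(B) = b·sin(A)/a = 6.3·sin(50.2°)/10.7
sin(50.2°) ≈ 0.768284
sin(B) ≈ 6.3·0.768284/10.7 ≈ 4.84019/10.7 ≈ 0.452354
B = arcsin(0.452354) ≈ 26.8948°
(Since b ≤ a we need B ≤ A, so the obtuse alternative 180° − 26.8948° ≈ 153.105° is rejected.)

B = 26.89°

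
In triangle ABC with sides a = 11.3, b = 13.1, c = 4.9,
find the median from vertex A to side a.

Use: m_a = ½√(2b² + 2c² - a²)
m_a = ½√(2·13.1² + 2·4.9² − 11.3²) = ½√(2·171.61 + 2·24.01 − 127.69) = ½√(343.22 + 48.02 − 127.69) = ½√263.55
√263.55 ≈ 16.2342, so m_a ≈ 8.11711

m_a = 8.117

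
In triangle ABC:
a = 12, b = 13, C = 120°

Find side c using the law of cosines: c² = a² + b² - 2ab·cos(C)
c² = 12² + 13² − 2·12·13·cos(120°)
cos(120°) ≈ -0.5
c² ≈ 144 + 169 − 312·(-0.5) ≈ 313 + 156 ≈ 469
c ≈ √469 ≈ 21.6564

c = 21.66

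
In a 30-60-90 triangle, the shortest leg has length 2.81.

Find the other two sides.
In a 30-60-90 triangle the sides are in ratio 1 : √3 : 2 (short leg : long leg : hypotenuse).
Long leg = 2.81·√3 ≈ 2.81·1.73205 ≈ 4.86706
Hypotenuse = 2·2.81 = 5.62

Long leg = 2.81√3 = 4.867, Hypotenuse = 5.62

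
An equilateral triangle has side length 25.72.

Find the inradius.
r = Area/s with s the semi-perimeter.
Area = (√3/4)·25.72² = (√3/4)·661.5184 ≈ 0.433013·661.5184 ≈ 286.446
s = 3·25.72/2 = 38.58
r ≈ 286.446/38.58 ≈ 7.42472
(Equivalently r = side/(2√3) = 25.72/3.4641 ≈ 7.42472.)

r = 7.425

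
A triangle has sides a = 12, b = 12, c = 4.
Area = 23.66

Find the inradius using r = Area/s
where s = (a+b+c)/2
s = (12 + 12 + 4)/2 = 28/2 = 14
r = Area/s = 23.66/14 ≈ 1.69

r = 1.69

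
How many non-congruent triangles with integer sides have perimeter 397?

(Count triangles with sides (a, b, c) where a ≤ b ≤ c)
Let a ≤ b ≤ c with a + b + c = 397. The only binding inequality is a + b > c, i.e. 397 − c > c, so c < 397/2; and c ≥ 397/3 since c is the largest side.
So 133 ≤ c ≤ 198. For each c, b runs from ⌈(397 − c)/2⌉ up to c (then a = 397 − b − c satisfies 1 ≤ a ≤ b automatically), giving c − ⌈(397 − c)/2⌉ + 1 choices.
Summing over c: 2 + 3 + 5 + 6 + … + 98 + 99  (66 terms, c = 133, …, 198) = 3333
Check (closed form: nearest integer to p²/48 for even p, (p+3)²/48 for odd p): (397+3)²/48 = 400²/48 = 160000/48 ≈ 3333.33 → 3333

3333 triangles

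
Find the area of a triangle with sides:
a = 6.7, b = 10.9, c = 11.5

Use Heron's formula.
s = (6.7 + 10.9 + 11.5)/2 = 29.1/2 = 14.55
s − a = 7.85, s − b = 3.65, s − c = 3.05
s(s−a)(s−b)(s−c) = 14.55·7.85·3.65·3.05 ≈ 1271.53
Area = √1271.53 ≈ 35.6585

Area = 35.66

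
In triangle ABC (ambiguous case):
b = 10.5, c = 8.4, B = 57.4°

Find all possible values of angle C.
b/sin(B) = c/sin(C)  ⇒  sin(C) = c·sin(B)/b = 8.4·sin(57.4°)/10.5
sin(57.4°) ≈ 0.842452
sin(C) ≈ 8.4·0.842452/10.5 ≈ 7.0766/10.5 ≈ 0.673962
Candidate 1: C₁ = arcsin(0.673962) ≈ 42.3736°  →  A = 180° − 57.4° − 42.3736° ≈ 80.2264° > 0, valid
Candidate 2: C₂ = 180° − C₁ ≈ 137.626°  →  A = 180° − 57.4° − 137.626° ≈ -15.0264° ≤ 0, not a valid triangle

C = 42.37° (one solution)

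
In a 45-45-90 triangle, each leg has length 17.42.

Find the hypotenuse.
In a 45-45-90 triangle the sides are in ratio 1 : 1 : √2, so hypotenuse = leg·√2.
Hypotenuse = 17.42·√2 ≈ 17.42·1.41421 ≈ 24.6356

Hypotenuse = 17.42√2 = 24.64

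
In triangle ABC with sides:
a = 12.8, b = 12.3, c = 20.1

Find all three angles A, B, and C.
Law of cosines for each angle (a² = 163.84, b² = 151.29, c² = 404.01):
cos(A) = (b² + c² − a²)/(2bc) = (151.29 + 404.01 − 163.84)/(2·12.3·20.1) = 391.46/494.46 ≈ 0.791692  ⇒  A ≈ 37.6561°
cos(B) = (a² + c² − b²)/(2ac) = (163.84 + 404.01 − 151.29)/(2·12.8·20.1) = 416.56/514.56 ≈ 0.809546  ⇒  B ≈ 35.9484°
cos(C) = (a² + b² − c²)/(2ab) = (163.84 + 151.29 − 404.01)/(2·12.8·12.3) = -88.88/314.88 ≈ -0.282266  ⇒  C ≈ 106.396°
Check: A + B + C ≈ 180°

A = 37.66°, B = 35.95°, C = 106.4°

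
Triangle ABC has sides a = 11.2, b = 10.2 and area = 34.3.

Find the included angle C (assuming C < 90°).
Area = ½·a·b·sin(C)  ⇒  sin(C) = 2·Area/(a·b) = 2·34.3/(11.2·10.2) = 68.6/114.24 ≈ 0.60049
C = arcsin(0.60049) ≈ 36.905° (taking the acute solution since C < 90°)

C = 36.91°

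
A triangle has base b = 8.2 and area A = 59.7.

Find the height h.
A = ½·b·h  ⇒  h = 2A/b = 2·59.7/8.2 = 119.4/8.2 ≈ 14.561

h = 14.56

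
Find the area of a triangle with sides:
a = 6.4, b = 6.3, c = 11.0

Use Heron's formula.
s = (6.4 + 6.3 + 11.0)/2 = 23.7/2 = 11.85
s − a = 5.45, s − b = 5.55, s − c = 0.85
s(s−a)(s−b)(s−c) = 11.85·5.45·5.55·0.85 ≈ 304.668
Area = √304.668 ≈ 17.4547

Area = 17.45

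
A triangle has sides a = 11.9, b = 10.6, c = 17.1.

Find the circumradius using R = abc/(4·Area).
First find the area with Heron's formula.
s = (11.9 + 10.6 + 17.1)/2 = 19.8
Area = √(s(s−a)(s−b)(s−c)) = √(19.8·7.9·9.2·2.7) ≈ √3885.47 ≈ 62.3336
abc = 11.9·10.6·17.1 = 2156.994
R = abc/(4·Area) ≈ 2156.994/(4·62.3336) = 2156.994/249.334 ≈ 8.65101

R = 8.651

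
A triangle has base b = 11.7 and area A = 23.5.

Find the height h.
A = ½·b·h  ⇒  h = 2A/b = 2·23.5/11.7 = 47/11.7 ≈ 4.01709

h = 4.017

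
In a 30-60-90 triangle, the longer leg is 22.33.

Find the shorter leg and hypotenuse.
In a 30-60-90 triangle the sides are in ratio 1 : √3 : 2, so short leg = long leg/√3 and hypotenuse = 2·(short leg).
Short leg = 22.33/√3 ≈ 22.33/1.73205 ≈ 12.8922
Hypotenuse = 2·12.8922 ≈ 25.7845

Short leg = 12.89, Hypotenuse = 25.78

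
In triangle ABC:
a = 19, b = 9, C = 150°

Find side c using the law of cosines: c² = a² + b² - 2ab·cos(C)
c² = 19² + 9² − 2·19·9·cos(150°)
cos(150°) ≈ -0.866025
c² ≈ 361 + 81 − 342·(-0.866025) ≈ 442 + 296.181 ≈ 738.181
c ≈ √738.181 ≈ 27.1695

c = 27.17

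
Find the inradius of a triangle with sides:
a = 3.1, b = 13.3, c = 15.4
r = Area/s where s is the semi-perimeter.
s = (3.1 + 13.3 + 15.4)/2 = 31.8/2 = 15.9
Area = √(s(s−a)(s−b)(s−c)) = √(15.9·12.8·2.6·0.5) ≈ √264.576 ≈ 16.2658
r ≈ 16.2658/15.9 ≈ 1.02301

r = 1.023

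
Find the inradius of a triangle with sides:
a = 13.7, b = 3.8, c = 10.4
r = Area/s where s is the semi-perimeter.
s = (13.7 + 3.8 + 10.4)/2 = 27.9/2 = 13.95
Area = √(s(s−a)(s−b)(s−c)) = √(13.95·0.25·10.15·3.55) ≈ √125.663 ≈ 11.21
r ≈ 11.21/13.95 ≈ 0.803582

r = 0.8036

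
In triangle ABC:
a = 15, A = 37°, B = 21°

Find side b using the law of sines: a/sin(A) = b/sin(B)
a/sin(A) = b/sin(B)  ⇒  b = a·sin(B)/sin(A) = 15·sin(21°)/sin(37°)
sin(21°) ≈ 0.358368, sin(37°) ≈ 0.601815
b ≈ 15·0.358368/0.601815 ≈ 5.37552/0.601815 ≈ 8.93218

b = 8.932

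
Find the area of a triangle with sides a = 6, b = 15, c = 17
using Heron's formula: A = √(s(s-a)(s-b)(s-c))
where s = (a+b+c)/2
s = (6 + 15 + 17)/2 = 38/2 = 19
s − a = 13, s − b = 4, s − c = 2
s(s−a)(s−b)(s−c) = 19·13·4·2 = 1976
Area = √1976 ≈ 44.4522

s = 19.0, Area = 44.45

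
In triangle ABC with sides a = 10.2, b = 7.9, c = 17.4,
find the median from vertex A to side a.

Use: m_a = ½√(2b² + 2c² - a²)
m_a = ½√(2·7.9² + 2·17.4² − 10.2²) = ½√(2·62.41 + 2·302.76 − 104.04) = ½√(124.82 + 605.52 − 104.04) = ½√626.3
√626.3 ≈ 25.026, so m_a ≈ 12.513

m_a = 12.51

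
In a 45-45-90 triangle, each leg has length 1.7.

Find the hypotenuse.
In a 45-45-90 triangle the sides are in ratio 1 : 1 : √2, so hypotenuse = leg·√2.
Hypotenuse = 1.7·√2 ≈ 1.7·1.41421 ≈ 2.40416

Hypotenuse = 1.7√2 = 2.404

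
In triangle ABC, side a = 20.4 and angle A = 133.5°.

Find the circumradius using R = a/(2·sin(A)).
R = a/(2·sin(A)) = 20.4/(2·sin(133.5°))
sin(133.5°) ≈ 0.725374
R ≈ 20.4/(2·0.725374) = 20.4/1.45075 ≈ 14.0617

R = 14.06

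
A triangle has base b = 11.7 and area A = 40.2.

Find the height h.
A = ½·b·h  ⇒  h = 2A/b = 2·40.2/11.7 = 80.4/11.7 ≈ 6.87179

h = 6.872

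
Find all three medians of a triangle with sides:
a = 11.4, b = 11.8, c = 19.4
Median formula: m_a = ½√(2b² + 2c² − a²) (and cyclically). a² = 129.96, b² = 139.24, c² = 376.36.
m_a = ½√(2·139.24 + 2·376.36 − 129.96) = ½√901.24 ≈ ½·30.0207 ≈ 15.0103
m_b = ½√(2·129.96 + 2·376.36 − 139.24) = ½√873.4 ≈ ½·29.5533 ≈ 14.7767
m_c = ½√(2·129.96 + 2·139.24 − 376.36) = ½√162.04 ≈ ½·12.7295 ≈ 6.36475

m_a = 15.01, m_b = 14.78, m_c = 6.365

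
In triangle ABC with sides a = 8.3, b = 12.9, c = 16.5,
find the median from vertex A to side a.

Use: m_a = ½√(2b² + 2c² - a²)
m_a = ½√(2·12.9² + 2·16.5² − 8.3²) = ½√(2·166.41 + 2·272.25 − 68.89) = ½√(332.82 + 544.5 − 68.89) = ½√808.43
√808.43 ≈ 28.4329, so m_a ≈ 14.2165

m_a = 14.22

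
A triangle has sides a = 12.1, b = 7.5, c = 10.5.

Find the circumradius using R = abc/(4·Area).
First find the area with Heron's formula.
s = (12.1 + 7.5 + 10.5)/2 = 15.05
Area = √(s(s−a)(s−b)(s−c)) = √(15.05·2.95·7.55·4.55) ≈ √1525.17 ≈ 39.0534
abc = 12.1·7.5·10.5 = 952.875
R = abc/(4·Area) ≈ 952.875/(4·39.0534) = 952.875/156.213 ≈ 6.09983

R = 6.1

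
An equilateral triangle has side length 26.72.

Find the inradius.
r = Area/s with s the semi-perimeter.
Area = (√3/4)·26.72² = (√3/4)·713.9584 ≈ 0.433013·713.9584 ≈ 309.153
s = 3·26.72/2 = 40.08
r ≈ 309.153/40.08 ≈ 7.7134
(Equivalently r = side/(2√3) = 26.72/3.4641 ≈ 7.7134.)

r = 7.713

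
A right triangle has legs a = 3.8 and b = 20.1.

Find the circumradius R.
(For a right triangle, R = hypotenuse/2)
Hypotenuse c = √(a² + b²) = √(14.44 + 404.01) = √418.45 ≈ 20.4561
R = c/2 ≈ 20.4561/2 ≈ 10.228

R = 10.23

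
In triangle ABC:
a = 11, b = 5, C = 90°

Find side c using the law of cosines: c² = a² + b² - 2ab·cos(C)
c² = 11² + 5² − 2·11·5·cos(90°)
cos(90°) ≈ 0
c² ≈ 121 + 25 − 110·(0) ≈ 146 − 0 ≈ 146
c ≈ √146 ≈ 12.083

c = 12.08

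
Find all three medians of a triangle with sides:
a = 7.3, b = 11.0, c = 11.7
Median formula: m_a = ½√(2b² + 2c² − a²) (and cyclically). a² = 53.29, b² = 121, c² = 136.89.
m_a = ½√(2·121 + 2·136.89 − 53.29) = ½√462.49 ≈ ½·21.5056 ≈ 10.7528
m_b = ½√(2·53.29 + 2·136.89 − 121) = ½√259.36 ≈ ½·16.1047 ≈ 8.05233
m_c = ½√(2·53.29 + 2·121 − 136.89) = ½√211.69 ≈ ½·14.5496 ≈ 7.27479

m_a = 10.75, m_b = 8.052, m_c = 7.275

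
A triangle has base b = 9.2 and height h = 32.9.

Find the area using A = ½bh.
A = ½·b·h = ½·9.2·32.9 = ½·302.68 = 151.34

Area = 151.34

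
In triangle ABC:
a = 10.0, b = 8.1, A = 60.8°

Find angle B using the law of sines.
a/sin(A) = b/sin(B)  ⇒  sin(B) = b·sin(A)/a = 8.1·sin(60.8°)/10.0
sin(60.8°) ≈ 0.872922
sin(B) ≈ 8.1·0.872922/10.0 ≈ 7.07067/10.0 ≈ 0.707067
B = arcsin(0.707067) ≈ 44.9968°
(Since b ≤ a we need B ≤ A, so the obtuse alternative 180° − 44.9968° ≈ 135.003° is rejected.)

B = 45°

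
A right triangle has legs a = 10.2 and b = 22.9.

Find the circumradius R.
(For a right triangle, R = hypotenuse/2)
Hypotenuse c = √(a² + b²) = √(104.04 + 524.41) = √628.45 ≈ 25.0689
R = c/2 ≈ 25.0689/2 ≈ 12.5345

R = 12.53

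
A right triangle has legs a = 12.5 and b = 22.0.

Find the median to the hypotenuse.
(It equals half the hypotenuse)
Hypotenuse c = √(a² + b²) = √(156.25 + 484) = √640.25 ≈ 25.3032
Median to hypotenuse = c/2 ≈ 25.3032/2 ≈ 12.6516

Median = 12.65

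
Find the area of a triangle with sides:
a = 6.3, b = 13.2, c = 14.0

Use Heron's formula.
s = (6.3 + 13.2 + 14.0)/2 = 33.5/2 = 16.75
s − a = 10.45, s − b = 3.55, s − c = 2.75
s(s−a)(s−b)(s−c) = 16.75·10.45·3.55·2.75 ≈ 1708.8
Area = √1708.8 ≈ 41.3377

Area = 41.34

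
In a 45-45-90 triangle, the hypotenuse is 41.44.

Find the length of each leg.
In a 45-45-90 triangle hypotenuse = leg·√2, so leg = hypotenuse/√2.
Leg = 41.44/√2 ≈ 41.44/1.41421 ≈ 29.3025

Each leg = 29.3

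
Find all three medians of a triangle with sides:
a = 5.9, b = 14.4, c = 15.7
Median formula: m_a = ½√(2b² + 2c² − a²) (and cyclically). a² = 34.81, b² = 207.36, c² = 246.49.
m_a = ½√(2·207.36 + 2·246.49 − 34.81) = ½√872.89 ≈ ½·29.5447 ≈ 14.7724
m_b = ½√(2·34.81 + 2·246.49 − 207.36) = ½√355.24 ≈ ½·18.8478 ≈ 9.42391
m_c = ½√(2·34.81 + 2·207.36 − 246.49) = ½√237.85 ≈ ½·15.4224 ≈ 7.71119

m_a = 14.77, m_b = 9.424, m_c = 7.711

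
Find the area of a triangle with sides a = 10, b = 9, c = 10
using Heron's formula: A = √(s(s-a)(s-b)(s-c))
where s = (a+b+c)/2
s = (10 + 9 + 10)/2 = 29/2 = 14.5
s − a = 4.5, s − b = 5.5, s − c = 4.5
s(s−a)(s−b)(s−c) = 14.5·4.5·5.5·4.5 = 1614.9375
Area = √1614.9375 ≈ 40.1863

s = 14.5, Area = 40.19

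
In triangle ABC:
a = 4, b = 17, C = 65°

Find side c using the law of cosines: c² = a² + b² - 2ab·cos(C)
c² = 4² + 17² − 2·4·17·cos(65°)
cos(65°) ≈ 0.422618
c² ≈ 16 + 289 − 136·(0.422618) ≈ 305 − 57.4761 ≈ 247.524
c ≈ √247.524 ≈ 15.7329

c = 15.73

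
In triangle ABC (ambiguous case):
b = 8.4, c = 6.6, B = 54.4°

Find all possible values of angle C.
b/sin(B) = c/sin(C)  ⇒  sin(C) = c·sin(B)/b = 6.6·sin(54.4°)/8.4
sin(54.4°) ≈ 0.813101
sin(C) ≈ 6.6·0.813101/8.4 ≈ 5.36647/8.4 ≈ 0.638865
Candidate 1: C₁ = arcsin(0.638865) ≈ 39.7072°  →  A = 180° − 54.4° − 39.7072° ≈ 85.8928° > 0, valid
Candidate 2: C₂ = 180° − C₁ ≈ 140.293°  →  A = 180° − 54.4° − 140.293° ≈ -14.6928° ≤ 0, not a valid triangle

C = 39.71° (one solution)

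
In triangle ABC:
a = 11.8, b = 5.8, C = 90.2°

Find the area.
Two sides and the included angle (SAS): A = ½·a·b·sin(C) = ½·11.8·5.8·sin(90.2°)
sin(90.2°) ≈ 0.999994
A ≈ ½·68.44·0.999994 = 34.22·0.999994 ≈ 34.2198

Area = 34.22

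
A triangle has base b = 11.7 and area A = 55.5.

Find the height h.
A = ½·b·h  ⇒  h = 2A/b = 2·55.5/11.7 = 111/11.7 ≈ 9.48718

h = 9.487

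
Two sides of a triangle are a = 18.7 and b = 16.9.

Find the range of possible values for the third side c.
Triangle inequality: |a − b| < c < a + b
|a − b| = |18.7 − 16.9| = 1.8
a + b = 18.7 + 16.9 = 35.6

1.8 < c < 35.6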